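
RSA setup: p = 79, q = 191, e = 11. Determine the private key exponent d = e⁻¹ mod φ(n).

9431

φ(n) = (p−1)(q−1) = 78·190 = 14820.
Need d with 11·d ≡ 1 (mod 14820). Apply the extended Euclidean algorithm:
14820 = 1347·11 + 3
11 = 3·3 + 2
3 = 1·2 + 1
2 = 2·1 + 0
Back-substitute:
1 = 3 − 2
1 = −11 + 4·3
1 = 4·14820 − 5389·11
So 11·(-5389) ≡ 1 (mod 14820), hence d ≡ -5389 ≡ 9431 (mod 14820).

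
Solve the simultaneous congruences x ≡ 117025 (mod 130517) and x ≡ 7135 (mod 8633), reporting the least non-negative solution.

559382370

Write x = 117025 + 130517·k. Then 130517·k ≡ 7135 − 117025 ≡ 2339 (mod 8633).
Need 130517⁻¹ mod 8633. Extended Euclid on (8633, 1022):
8633 = 8*1022 + 457
1022 = 2*457 + 108
457 = 4*108 + 25
108 = 4*25 + 8
25 = 3*8 + 1
8 = 8*1 + 0
Back-substitute:
1 = 25 − 3·8
1 = −3·108 + 13·25
1 = 13·457 − 55·108
1 = −55·1022 + 123·457
1 = 123·8633 − 1039·1022
130517⁻¹ ≡ 7594 (mod 8633), so k ≡ 7594·2339 ≡ 4285 (mod 8633).
x = 117025 + 130517·4285 = 559382370.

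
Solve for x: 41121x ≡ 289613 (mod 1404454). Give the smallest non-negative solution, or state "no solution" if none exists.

First find gcd(41121, 1404454):
1404454 = 34·41121 + 6340
41121 = 6·6340 + 3081
6340 = 2·3081 + 178
3081 = 17·178 + 55
178 = 3·55 + 13
55 = 4·13 + 3
13 = 4·3 + 1
3 = 3·1 + 0
gcd = 1, so a unique solution mod 1404454 exists.
Back-substitute for the Bézout coefficients:
1 = 13 − 4·3
1 = −4·55 + 17·13
1 = 17·178 − 55·55
1 = −55·3081 + 952·178
1 = 952·6340 − 1959·3081
1 = −1959·41121 + 12706·6340
1 = 12706·1404454 − 433963·41121
So 41121·(-433963) ≡ 1 (mod 1404454), giving 41121⁻¹ ≡ 970491.
x ≡ 41121⁻¹·289613 ≡ 970491·289613 ≡ 453233 (mod 1404454).

453233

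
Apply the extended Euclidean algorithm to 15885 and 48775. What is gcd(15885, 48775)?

5

Apply Euclid's algorithm to 48775 and 15885:
48775 = 3×15885 + 1120
15885 = 14×1120 + 205
1120 = 5×205 + 95
205 = 2×95 + 15
95 = 6×15 + 5
15 = 3×5 + 0
gcd(15885, 48775) = 5.
Express as a combination:
5 = 95 − 6·15
5 = −6·205 + 13·95
5 = 13·1120 − 71·205
5 = −71·15885 + 1007·1120
5 = 1007·48775 − 3092·15885
So 5 = (1007)·48775 + (-3092)·15885.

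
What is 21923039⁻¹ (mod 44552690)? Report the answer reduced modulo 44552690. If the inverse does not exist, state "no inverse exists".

19345539

Run Euclid on (44552690, 21923039):
44552690 = 2×21923039 + 706612
21923039 = 31×706612 + 18067
706612 = 39×18067 + 1999
18067 = 9×1999 + 76
1999 = 26×76 + 23
76 = 3×23 + 7
23 = 3×7 + 2
7 = 3×2 + 1
2 = 2×1 + 0
gcd = 1, so the inverse exists. Back-substitute:
1 = 7 − 3·2
1 = −3·23 + 10·7
1 = 10·76 − 33·23
1 = −33·1999 + 868·76
1 = 868·18067 − 7845·1999
1 = −7845·706612 + 306823·18067
1 = 306823·21923039 − 9519358·706612
1 = −9519358·44552690 + 19345539·21923039
So 21923039·19345539 ≡ 1 (mod 44552690).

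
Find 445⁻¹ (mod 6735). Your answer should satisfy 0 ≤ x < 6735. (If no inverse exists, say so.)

no inverse exists

Compute gcd(445, 6735):
6735 = 15·445 + 60
445 = 7·60 + 25
60 = 2·25 + 10
25 = 2·10 + 5
10 = 2·5 + 0
The gcd is 5, not 1, hence no inverse exists.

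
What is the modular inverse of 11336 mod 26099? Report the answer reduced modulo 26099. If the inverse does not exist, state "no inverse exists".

Run Euclid on (26099, 11336):
26099 = 2·11336 + 3427
11336 = 3·3427 + 1055
3427 = 3·1055 + 262
1055 = 4·262 + 7
262 = 37·7 + 3
7 = 2·3 + 1
3 = 3·1 + 0
Since gcd(11336, 26099) = 1, back-substitute to write 1 as a combination:
1 = 7 − 2·3
1 = −2·262 + 75·7
1 = 75·1055 − 302·262
1 = −302·3427 + 981·1055
1 = 981·11336 − 3245·3427
1 = −3245·26099 + 7471·11336
So 11336·7471 ≡ 1 (mod 26099).

7471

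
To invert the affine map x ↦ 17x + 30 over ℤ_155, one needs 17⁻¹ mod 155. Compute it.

73

gcd(155, 17) by repeated division:
155 = 9×17 + 2
17 = 8×2 + 1
2 = 2×1 + 0
gcd = 1, so the inverse exists. Back-substitute:
1 = 17 − 8·2
1 = −8·155 + 73·17
So 17·73 ≡ 1 (mod 155).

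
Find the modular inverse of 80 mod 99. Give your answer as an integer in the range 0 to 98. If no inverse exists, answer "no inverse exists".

26

gcd(99, 80) by repeated division:
99 = 1*80 + 19
80 = 4*19 + 4
19 = 4*4 + 3
4 = 1*3 + 1
3 = 3*1 + 0
Since gcd(80, 99) = 1, back-substitute to write 1 as a combination:
1 = 4 − 3
1 = −19 + 5·4
1 = 5·80 − 21·19
1 = −21·99 + 26·80
So 80·26 ≡ 1 (mod 99).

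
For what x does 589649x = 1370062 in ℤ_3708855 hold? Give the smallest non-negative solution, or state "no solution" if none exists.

1312058

First find gcd(589649, 3708855):
3708855 = 6×589649 + 170961
589649 = 3×170961 + 76766
170961 = 2×76766 + 17429
76766 = 4×17429 + 7050
17429 = 2×7050 + 3329
7050 = 2×3329 + 392
3329 = 8×392 + 193
392 = 2×193 + 6
193 = 32×6 + 1
6 = 6×1 + 0
gcd = 1, so a unique solution mod 3708855 exists.
Back-substitute for the Bézout coefficients:
1 = 193 − 32·6
1 = −32·392 + 65·193
1 = 65·3329 − 552·392
1 = −552·7050 + 1169·3329
1 = 1169·17429 − 2890·7050
1 = −2890·76766 + 12729·17429
1 = 12729·170961 − 28348·76766
1 = −28348·589649 + 97773·170961
1 = 97773·3708855 − 614986·589649
So 589649·(-614986) ≡ 1 (mod 3708855), giving 589649⁻¹ ≡ 3093869.
x ≡ 589649⁻¹·1370062 ≡ 3093869·1370062 ≡ 1312058 (mod 3708855).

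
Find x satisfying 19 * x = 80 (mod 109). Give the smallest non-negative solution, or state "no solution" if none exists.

First find gcd(19, 109):
109 = 5*19 + 14
19 = 1*14 + 5
14 = 2*5 + 4
5 = 1*4 + 1
4 = 4*1 + 0
gcd = 1, so a unique solution mod 109 exists.
Back-substitute for the Bézout coefficients:
1 = 5 − 4
1 = −14 + 3·5
1 = 3·19 − 4·14
1 = −4·109 + 23·19
So 19·(23) ≡ 1 (mod 109), giving 19⁻¹ ≡ 23.
x ≡ 19⁻¹·80 ≡ 23·80 ≡ 96 (mod 109).

96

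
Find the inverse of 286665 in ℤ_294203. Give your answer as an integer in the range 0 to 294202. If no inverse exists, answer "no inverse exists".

Apply the Euclidean algorithm to 294203 and 286665:
294203 = 1*286665 + 7538
286665 = 38*7538 + 221
7538 = 34*221 + 24
221 = 9*24 + 5
24 = 4*5 + 4
5 = 1*4 + 1
4 = 4*1 + 0
gcd = 1, so the inverse exists. Back-substitute:
1 = 5 − 4
1 = −24 + 5·5
1 = 5·221 − 46·24
1 = −46·7538 + 1569·221
1 = 1569·286665 − 59668·7538
1 = −59668·294203 + 61237·286665
So 286665·61237 ≡ 1 (mod 294203).

61237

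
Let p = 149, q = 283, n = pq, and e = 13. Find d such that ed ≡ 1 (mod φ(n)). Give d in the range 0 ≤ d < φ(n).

6421

φ(n) = (p−1)(q−1) = 148·282 = 41736.
Need d with 13·d ≡ 1 (mod 41736). Apply the extended Euclidean algorithm:
41736 = 3210×13 + 6
13 = 2×6 + 1
6 = 6×1 + 0
Back-substitute:
1 = 13 − 2·6
1 = −2·41736 + 6421·13
So 13·6421 ≡ 1 (mod 41736), hence d = 6421.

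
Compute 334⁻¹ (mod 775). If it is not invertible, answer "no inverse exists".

Extended Euclidean algorithm:
775 = 2×334 + 107
334 = 3×107 + 13
107 = 8×13 + 3
13 = 4×3 + 1
3 = 3×1 + 0
The gcd is 1. Working backward:
1 = 13 − 4·3
1 = −4·107 + 33·13
1 = 33·334 − 103·107
1 = −103·775 + 239·334
So 334·239 ≡ 1 (mod 775).

239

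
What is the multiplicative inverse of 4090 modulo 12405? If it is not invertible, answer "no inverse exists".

Euclidean algorithm on 12405, 4090:
12405 = 3*4090 + 135
4090 = 30*135 + 40
135 = 3*40 + 15
40 = 2*15 + 10
15 = 1*10 + 5
10 = 2*5 + 0
Since gcd = 5 > 1, 4090 is not a unit mod 12405.

no inverse exists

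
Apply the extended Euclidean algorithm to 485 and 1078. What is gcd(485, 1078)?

1

Euclidean algorithm:
1078 = 2*485 + 108
485 = 4*108 + 53
108 = 2*53 + 2
53 = 26*2 + 1
2 = 2*1 + 0
gcd(485, 1078) = 1.
Express as a combination:
1 = 53 − 26·2
1 = −26·108 + 53·53
1 = 53·485 − 238·108
1 = −238·1078 + 529·485
So 1 = (-238)·1078 + (529)·485.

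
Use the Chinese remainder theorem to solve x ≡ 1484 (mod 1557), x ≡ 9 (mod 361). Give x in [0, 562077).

493496

Write x = 1484 + 1557·k. Then 1557·k ≡ 9 − 1484 ≡ 330 (mod 361).
Need 1557⁻¹ mod 361. Extended Euclid on (361, 113):
361 = 3·113 + 22
113 = 5·22 + 3
22 = 7·3 + 1
3 = 3·1 + 0
Back-substitute:
1 = 22 − 7·3
1 = −7·113 + 36·22
1 = 36·361 − 115·113
1557⁻¹ ≡ 246 (mod 361), so k ≡ 246·330 ≡ 316 (mod 361).
x = 1484 + 1557·316 = 493496.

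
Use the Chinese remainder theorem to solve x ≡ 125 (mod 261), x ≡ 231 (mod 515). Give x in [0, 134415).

65636

Write x = 125 + 261·k. Then 261·k ≡ 231 − 125 ≡ 106 (mod 515).
Need 261⁻¹ mod 515. Extended Euclid on (515, 261):
515 = 1×261 + 254
261 = 1×254 + 7
254 = 36×7 + 2
7 = 3×2 + 1
2 = 2×1 + 0
Back-substitute:
1 = 7 − 3·2
1 = −3·254 + 109·7
1 = 109·261 − 112·254
1 = −112·515 + 221·261
261⁻¹ ≡ 221 (mod 515), so k ≡ 221·106 ≡ 251 (mod 515).
x = 125 + 261·251 = 65636.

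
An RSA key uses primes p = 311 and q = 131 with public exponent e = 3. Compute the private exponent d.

26867

φ(n) = (p−1)(q−1) = 310·130 = 40300.
Need d with 3·d ≡ 1 (mod 40300). Apply the extended Euclidean algorithm:
40300 = 13433×3 + 1
3 = 3×1 + 0
Back-substitute:
1 = 40300 − 13433·3
So 3·(-13433) ≡ 1 (mod 40300), hence d ≡ -13433 ≡ 26867 (mod 40300).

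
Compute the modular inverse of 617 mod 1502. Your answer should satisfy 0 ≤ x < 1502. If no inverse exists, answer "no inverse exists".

Extended Euclidean algorithm:
1502 = 2·617 + 268
617 = 2·268 + 81
268 = 3·81 + 25
81 = 3·25 + 6
25 = 4·6 + 1
6 = 6·1 + 0
The gcd is 1. Working backward:
1 = 25 − 4·6
1 = −4·81 + 13·25
1 = 13·268 − 43·81
1 = −43·617 + 99·268
1 = 99·1502 − 241·617
Thus 617·(-241) ≡ 1 (mod 1502); reducing, -241 mod 1502 = 1261.

1261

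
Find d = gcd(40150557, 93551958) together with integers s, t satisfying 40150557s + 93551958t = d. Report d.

Euclidean algorithm:
93551958 = 2×40150557 + 13250844
40150557 = 3×13250844 + 398025
13250844 = 33×398025 + 116019
398025 = 3×116019 + 49968
116019 = 2×49968 + 16083
49968 = 3×16083 + 1719
16083 = 9×1719 + 612
1719 = 2×612 + 495
612 = 1×495 + 117
495 = 4×117 + 27
117 = 4×27 + 9
27 = 3×9 + 0
gcd(40150557, 93551958) = 9.
Express as a combination:
9 = 117 − 4·27
9 = −4·495 + 17·117
9 = 17·612 − 21·495
9 = −21·1719 + 59·612
9 = 59·16083 − 552·1719
9 = −552·49968 + 1715·16083
9 = 1715·116019 − 3982·49968
9 = −3982·398025 + 13661·116019
9 = 13661·13250844 − 454795·398025
9 = −454795·40150557 + 1378046·13250844
9 = 1378046·93551958 − 3210887·40150557
So 9 = (1378046)·93551958 + (-3210887)·40150557.

9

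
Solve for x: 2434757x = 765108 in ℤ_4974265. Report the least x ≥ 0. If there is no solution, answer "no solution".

First find gcd(2434757, 4974265):
4974265 = 2·2434757 + 104751
2434757 = 23·104751 + 25484
104751 = 4·25484 + 2815
25484 = 9·2815 + 149
2815 = 18·149 + 133
149 = 1·133 + 16
133 = 8·16 + 5
16 = 3·5 + 1
5 = 5·1 + 0
gcd = 1, so a unique solution mod 4974265 exists.
Back-substitute for the Bézout coefficients:
1 = 16 − 3·5
1 = −3·133 + 25·16
1 = 25·149 − 28·133
1 = −28·2815 + 529·149
1 = 529·25484 − 4789·2815
1 = −4789·104751 + 19685·25484
1 = 19685·2434757 − 457544·104751
1 = −457544·4974265 + 934773·2434757
So 2434757·(934773) ≡ 1 (mod 4974265), giving 2434757⁻¹ ≡ 934773.
x ≡ 2434757⁻¹·765108 ≡ 934773·765108 ≡ 2478784 (mod 4974265).

2478784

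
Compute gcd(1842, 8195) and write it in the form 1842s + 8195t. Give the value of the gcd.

1

Euclidean algorithm:
8195 = 4*1842 + 827
1842 = 2*827 + 188
827 = 4*188 + 75
188 = 2*75 + 38
75 = 1*38 + 37
38 = 1*37 + 1
37 = 37*1 + 0
gcd(1842, 8195) = 1.
Express as a combination:
1 = 38 − 37
1 = −75 + 2·38
1 = 2·188 − 5·75
1 = −5·827 + 22·188
1 = 22·1842 − 49·827
1 = −49·8195 + 218·1842
So 1 = (-49)·8195 + (218)·1842.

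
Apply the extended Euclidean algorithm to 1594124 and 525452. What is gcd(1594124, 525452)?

4

Apply Euclid's algorithm to 1594124 and 525452:
1594124 = 3·525452 + 17768
525452 = 29·17768 + 10180
17768 = 1·10180 + 7588
10180 = 1·7588 + 2592
7588 = 2·2592 + 2404
2592 = 1·2404 + 188
2404 = 12·188 + 148
188 = 1·148 + 40
148 = 3·40 + 28
40 = 1·28 + 12
28 = 2·12 + 4
12 = 3·4 + 0
gcd(1594124, 525452) = 4.
Working backward:
4 = 28 − 2·12
4 = −2·40 + 3·28
4 = 3·148 − 11·40
4 = −11·188 + 14·148
4 = 14·2404 − 179·188
4 = −179·2592 + 193·2404
4 = 193·7588 − 565·2592
4 = −565·10180 + 758·7588
4 = 758·17768 − 1323·10180
4 = −1323·525452 + 39125·17768
4 = 39125·1594124 − 118698·525452
So 4 = (39125)·1594124 + (-118698)·525452.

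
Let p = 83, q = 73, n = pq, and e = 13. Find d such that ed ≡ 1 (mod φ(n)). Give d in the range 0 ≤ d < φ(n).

2725

φ(n) = (p−1)(q−1) = 82·72 = 5904.
Need d with 13·d ≡ 1 (mod 5904). Apply the extended Euclidean algorithm:
5904 = 454*13 + 2
13 = 6*2 + 1
2 = 2*1 + 0
Back-substitute:
1 = 13 − 6·2
1 = −6·5904 + 2725·13
So 13·2725 ≡ 1 (mod 5904), hence d = 2725.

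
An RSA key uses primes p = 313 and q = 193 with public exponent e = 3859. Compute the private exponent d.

φ(n) = (p−1)(q−1) = 312·192 = 59904.
Need d with 3859·d ≡ 1 (mod 59904). Apply the extended Euclidean algorithm:
59904 = 15*3859 + 2019
3859 = 1*2019 + 1840
2019 = 1*1840 + 179
1840 = 10*179 + 50
179 = 3*50 + 29
50 = 1*29 + 21
29 = 1*21 + 8
21 = 2*8 + 5
8 = 1*5 + 3
5 = 1*3 + 2
3 = 1*2 + 1
2 = 2*1 + 0
Back-substitute:
1 = 3 − 2
1 = −5 + 2·3
1 = 2·8 − 3·5
1 = −3·21 + 8·8
1 = 8·29 − 11·21
1 = −11·50 + 19·29
1 = 19·179 − 68·50
1 = −68·1840 + 699·179
1 = 699·2019 − 767·1840
1 = −767·3859 + 1466·2019
1 = 1466·59904 − 22757·3859
So 3859·(-22757) ≡ 1 (mod 59904), hence d ≡ -22757 ≡ 37147 (mod 59904).

37147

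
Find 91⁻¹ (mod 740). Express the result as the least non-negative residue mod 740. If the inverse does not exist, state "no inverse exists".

431

Run Euclid on (740, 91):
740 = 8*91 + 12
91 = 7*12 + 7
12 = 1*7 + 5
7 = 1*5 + 2
5 = 2*2 + 1
2 = 2*1 + 0
gcd = 1, so the inverse exists. Back-substitute:
1 = 5 − 2·2
1 = −2·7 + 3·5
1 = 3·12 − 5·7
1 = −5·91 + 38·12
1 = 38·740 − 309·91
Thus 91·(-309) ≡ 1 (mod 740); reducing, -309 mod 740 = 431.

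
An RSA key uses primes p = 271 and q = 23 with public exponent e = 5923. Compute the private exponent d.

φ(n) = (p−1)(q−1) = 270·22 = 5940.
Need d with 5923·d ≡ 1 (mod 5940). Apply the extended Euclidean algorithm:
5940 = 1×5923 + 17
5923 = 348×17 + 7
17 = 2×7 + 3
7 = 2×3 + 1
3 = 3×1 + 0
Back-substitute:
1 = 7 − 2·3
1 = −2·17 + 5·7
1 = 5·5923 − 1742·17
1 = −1742·5940 + 1747·5923
So 5923·1747 ≡ 1 (mod 5940), hence d = 1747.

1747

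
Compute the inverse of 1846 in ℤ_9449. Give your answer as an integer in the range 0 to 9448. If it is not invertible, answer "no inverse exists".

302

Extended Euclidean algorithm:
9449 = 5×1846 + 219
1846 = 8×219 + 94
219 = 2×94 + 31
94 = 3×31 + 1
31 = 31×1 + 0
The gcd is 1. Working backward:
1 = 94 − 3·31
1 = −3·219 + 7·94
1 = 7·1846 − 59·219
1 = −59·9449 + 302·1846
So 1846·302 ≡ 1 (mod 9449).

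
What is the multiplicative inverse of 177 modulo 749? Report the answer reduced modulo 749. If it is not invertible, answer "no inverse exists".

347

Run Euclid on (749, 177):
749 = 4·177 + 41
177 = 4·41 + 13
41 = 3·13 + 2
13 = 6·2 + 1
2 = 2·1 + 0
Since gcd(177, 749) = 1, back-substitute to write 1 as a combination:
1 = 13 − 6·2
1 = −6·41 + 19·13
1 = 19·177 − 82·41
1 = −82·749 + 347·177
So 177·347 ≡ 1 (mod 749).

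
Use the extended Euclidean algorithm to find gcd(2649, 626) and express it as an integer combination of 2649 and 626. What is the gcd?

1

Apply Euclid's algorithm to 2649 and 626:
2649 = 4*626 + 145
626 = 4*145 + 46
145 = 3*46 + 7
46 = 6*7 + 4
7 = 1*4 + 3
4 = 1*3 + 1
3 = 3*1 + 0
gcd(2649, 626) = 1.
Express as a combination:
1 = 4 − 3
1 = −7 + 2·4
1 = 2·46 − 13·7
1 = −13·145 + 41·46
1 = 41·626 − 177·145
1 = −177·2649 + 749·626
So 1 = (-177)·2649 + (749)·626.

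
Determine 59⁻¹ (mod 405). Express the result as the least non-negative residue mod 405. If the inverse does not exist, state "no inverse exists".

Apply the Euclidean algorithm to 405 and 59:
405 = 6×59 + 51
59 = 1×51 + 8
51 = 6×8 + 3
8 = 2×3 + 2
3 = 1×2 + 1
2 = 2×1 + 0
The gcd is 1. Working backward:
1 = 3 − 2
1 = −8 + 3·3
1 = 3·51 − 19·8
1 = −19·59 + 22·51
1 = 22·405 − 151·59
Thus 59·(-151) ≡ 1 (mod 405); reducing, -151 mod 405 = 254.

254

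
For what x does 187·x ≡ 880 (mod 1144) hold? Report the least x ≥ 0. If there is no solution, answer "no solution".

72

First find gcd(187, 1144):
1144 = 6·187 + 22
187 = 8·22 + 11
22 = 2·11 + 0
gcd = 11 and 11 | 880, so solutions exist. Divide through by 11: 17x ≡ 80 (mod 104).
Now find 17⁻¹ mod 104:
104 = 6·17 + 2
17 = 8·2 + 1
2 = 2·1 + 0
Back-substitute:
1 = 17 − 8·2
1 = −8·104 + 49·17
So 17⁻¹ ≡ 49 (mod 104).
Then x ≡ 49·80 ≡ 72 (mod 104); the smallest non-negative solution is x = 72.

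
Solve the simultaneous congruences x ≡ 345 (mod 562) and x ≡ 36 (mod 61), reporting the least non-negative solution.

Write x = 345 + 562·k. Then 562·k ≡ 36 − 345 ≡ 57 (mod 61).
Need 562⁻¹ mod 61. Extended Euclid on (61, 13):
61 = 4×13 + 9
13 = 1×9 + 4
9 = 2×4 + 1
4 = 4×1 + 0
Back-substitute:
1 = 9 − 2·4
1 = −2·13 + 3·9
1 = 3·61 − 14·13
562⁻¹ ≡ 47 (mod 61), so k ≡ 47·57 ≡ 56 (mod 61).
x = 345 + 562·56 = 31817.

31817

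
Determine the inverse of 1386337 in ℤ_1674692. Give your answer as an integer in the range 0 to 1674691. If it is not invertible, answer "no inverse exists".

1588145

Run Euclid on (1674692, 1386337):
1674692 = 1·1386337 + 288355
1386337 = 4·288355 + 232917
288355 = 1·232917 + 55438
232917 = 4·55438 + 11165
55438 = 4·11165 + 10778
11165 = 1·10778 + 387
10778 = 27·387 + 329
387 = 1·329 + 58
329 = 5·58 + 39
58 = 1·39 + 19
39 = 2·19 + 1
19 = 19·1 + 0
The gcd is 1. Working backward:
1 = 39 − 2·19
1 = −2·58 + 3·39
1 = 3·329 − 17·58
1 = −17·387 + 20·329
1 = 20·10778 − 557·387
1 = −557·11165 + 577·10778
1 = 577·55438 − 2865·11165
1 = −2865·232917 + 12037·55438
1 = 12037·288355 − 14902·232917
1 = −14902·1386337 + 71645·288355
1 = 71645·1674692 − 86547·1386337
Thus 1386337·(-86547) ≡ 1 (mod 1674692); reducing, -86547 mod 1674692 = 1588145.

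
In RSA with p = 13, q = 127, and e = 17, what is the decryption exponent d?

φ(n) = (p−1)(q−1) = 12·126 = 1512.
Need d with 17·d ≡ 1 (mod 1512). Apply the extended Euclidean algorithm:
1512 = 88*17 + 16
17 = 1*16 + 1
16 = 16*1 + 0
Back-substitute:
1 = 17 − 16
1 = −1512 + 89·17
So 17·89 ≡ 1 (mod 1512), hence d = 89.

89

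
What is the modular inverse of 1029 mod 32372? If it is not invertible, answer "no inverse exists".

3901

gcd(32372, 1029) by repeated division:
32372 = 31×1029 + 473
1029 = 2×473 + 83
473 = 5×83 + 58
83 = 1×58 + 25
58 = 2×25 + 8
25 = 3×8 + 1
8 = 8×1 + 0
Since gcd(1029, 32372) = 1, back-substitute to write 1 as a combination:
1 = 25 − 3·8
1 = −3·58 + 7·25
1 = 7·83 − 10·58
1 = −10·473 + 57·83
1 = 57·1029 − 124·473
1 = −124·32372 + 3901·1029
So 1029·3901 ≡ 1 (mod 32372).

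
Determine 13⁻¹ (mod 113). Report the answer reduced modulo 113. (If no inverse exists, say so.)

87

Run Euclid on (113, 13):
113 = 8×13 + 9
13 = 1×9 + 4
9 = 2×4 + 1
4 = 4×1 + 0
The gcd is 1. Working backward:
1 = 9 − 2·4
1 = −2·13 + 3·9
1 = 3·113 − 26·13
So 13·(-26) ≡ 1 (mod 113), and -26 ≡ 87 (mod 113).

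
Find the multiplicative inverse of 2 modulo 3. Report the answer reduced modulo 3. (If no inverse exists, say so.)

2

gcd(3, 2) by repeated division:
3 = 1×2 + 1
2 = 2×1 + 0
gcd = 1, so the inverse exists. Back-substitute:
1 = 3 − 2
Thus 2·(-1) ≡ 1 (mod 3); reducing, -1 mod 3 = 2.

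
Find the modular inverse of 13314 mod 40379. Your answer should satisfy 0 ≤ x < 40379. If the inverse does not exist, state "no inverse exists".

Run Euclid on (40379, 13314):
40379 = 3×13314 + 437
13314 = 30×437 + 204
437 = 2×204 + 29
204 = 7×29 + 1
29 = 29×1 + 0
gcd = 1, so the inverse exists. Back-substitute:
1 = 204 − 7·29
1 = −7·437 + 15·204
1 = 15·13314 − 457·437
1 = −457·40379 + 1386·13314
So 13314·1386 ≡ 1 (mod 40379).

1386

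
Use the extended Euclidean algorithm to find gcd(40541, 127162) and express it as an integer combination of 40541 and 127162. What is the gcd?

1

Repeated division:
127162 = 3·40541 + 5539
40541 = 7·5539 + 1768
5539 = 3·1768 + 235
1768 = 7·235 + 123
235 = 1·123 + 112
123 = 1·112 + 11
112 = 10·11 + 2
11 = 5·2 + 1
2 = 2·1 + 0
gcd(40541, 127162) = 1.
Back-substituting:
1 = 11 − 5·2
1 = −5·112 + 51·11
1 = 51·123 − 56·112
1 = −56·235 + 107·123
1 = 107·1768 − 805·235
1 = −805·5539 + 2522·1768
1 = 2522·40541 − 18459·5539
1 = −18459·127162 + 57899·40541
So 1 = (-18459)·127162 + (57899)·40541.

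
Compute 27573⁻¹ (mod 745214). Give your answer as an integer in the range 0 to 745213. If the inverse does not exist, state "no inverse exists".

445323

Extended Euclidean algorithm:
745214 = 27*27573 + 743
27573 = 37*743 + 82
743 = 9*82 + 5
82 = 16*5 + 2
5 = 2*2 + 1
2 = 2*1 + 0
Since gcd(27573, 745214) = 1, back-substitute to write 1 as a combination:
1 = 5 − 2·2
1 = −2·82 + 33·5
1 = 33·743 − 299·82
1 = −299·27573 + 11096·743
1 = 11096·745214 − 299891·27573
Thus 27573·(-299891) ≡ 1 (mod 745214); reducing, -299891 mod 745214 = 445323.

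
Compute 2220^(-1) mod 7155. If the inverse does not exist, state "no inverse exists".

no inverse exists

Euclidean algorithm on 7155, 2220:
7155 = 3×2220 + 495
2220 = 4×495 + 240
495 = 2×240 + 15
240 = 16×15 + 0
The gcd is 15, not 1, hence no inverse exists.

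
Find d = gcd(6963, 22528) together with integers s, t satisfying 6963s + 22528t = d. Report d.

Apply Euclid's algorithm to 22528 and 6963:
22528 = 3×6963 + 1639
6963 = 4×1639 + 407
1639 = 4×407 + 11
407 = 37×11 + 0
gcd(6963, 22528) = 11.
Back-substituting:
11 = 1639 − 4·407
11 = −4·6963 + 17·1639
11 = 17·22528 − 55·6963
So 11 = (17)·22528 + (-55)·6963.

11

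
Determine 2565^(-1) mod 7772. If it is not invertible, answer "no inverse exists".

6157

gcd(7772, 2565) by repeated division:
7772 = 3*2565 + 77
2565 = 33*77 + 24
77 = 3*24 + 5
24 = 4*5 + 4
5 = 1*4 + 1
4 = 4*1 + 0
The gcd is 1. Working backward:
1 = 5 − 4
1 = −24 + 5·5
1 = 5·77 − 16·24
1 = −16·2565 + 533·77
1 = 533·7772 − 1615·2565
Hence 2565⁻¹ ≡ -1615 ≡ 6157 (mod 7772).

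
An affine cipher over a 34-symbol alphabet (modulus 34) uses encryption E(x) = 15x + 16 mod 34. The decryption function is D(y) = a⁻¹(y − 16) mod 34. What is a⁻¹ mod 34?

Extended Euclidean algorithm:
34 = 2·15 + 4
15 = 3·4 + 3
4 = 1·3 + 1
3 = 3·1 + 0
The gcd is 1. Working backward:
1 = 4 − 3
1 = −15 + 4·4
1 = 4·34 − 9·15
So 15·(-9) ≡ 1 (mod 34), and -9 ≡ 25 (mod 34).

25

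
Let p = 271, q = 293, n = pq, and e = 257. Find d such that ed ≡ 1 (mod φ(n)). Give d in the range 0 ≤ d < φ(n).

φ(n) = (p−1)(q−1) = 270·292 = 78840.
Need d with 257·d ≡ 1 (mod 78840). Apply the extended Euclidean algorithm:
78840 = 306×257 + 198
257 = 1×198 + 59
198 = 3×59 + 21
59 = 2×21 + 17
21 = 1×17 + 4
17 = 4×4 + 1
4 = 4×1 + 0
Back-substitute:
1 = 17 − 4·4
1 = −4·21 + 5·17
1 = 5·59 − 14·21
1 = −14·198 + 47·59
1 = 47·257 − 61·198
1 = −61·78840 + 18713·257
So 257·18713 ≡ 1 (mod 78840), hence d = 18713.

18713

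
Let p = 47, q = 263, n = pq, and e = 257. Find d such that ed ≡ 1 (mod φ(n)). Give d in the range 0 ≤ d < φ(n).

11161

φ(n) = (p−1)(q−1) = 46·262 = 12052.
Need d with 257·d ≡ 1 (mod 12052). Apply the extended Euclidean algorithm:
12052 = 46×257 + 230
257 = 1×230 + 27
230 = 8×27 + 14
27 = 1×14 + 13
14 = 1×13 + 1
13 = 13×1 + 0
Back-substitute:
1 = 14 − 13
1 = −27 + 2·14
1 = 2·230 − 17·27
1 = −17·257 + 19·230
1 = 19·12052 − 891·257
So 257·(-891) ≡ 1 (mod 12052), hence d ≡ -891 ≡ 11161 (mod 12052).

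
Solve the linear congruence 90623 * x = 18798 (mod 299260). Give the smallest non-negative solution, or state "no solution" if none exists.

11426

First find gcd(90623, 299260):
299260 = 3*90623 + 27391
90623 = 3*27391 + 8450
27391 = 3*8450 + 2041
8450 = 4*2041 + 286
2041 = 7*286 + 39
286 = 7*39 + 13
39 = 3*13 + 0
gcd = 13 and 13 | 18798, so solutions exist. Divide through by 13: 6971x ≡ 1446 (mod 23020).
Now find 6971⁻¹ mod 23020:
23020 = 3·6971 + 2107
6971 = 3·2107 + 650
2107 = 3·650 + 157
650 = 4·157 + 22
157 = 7·22 + 3
22 = 7·3 + 1
3 = 3·1 + 0
Back-substitute:
1 = 22 − 7·3
1 = −7·157 + 50·22
1 = 50·650 − 207·157
1 = −207·2107 + 671·650
1 = 671·6971 − 2220·2107
1 = −2220·23020 + 7331·6971
So 6971⁻¹ ≡ 7331 (mod 23020).
Then x ≡ 7331·1446 ≡ 11426 (mod 23020); the smallest non-negative solution is x = 11426.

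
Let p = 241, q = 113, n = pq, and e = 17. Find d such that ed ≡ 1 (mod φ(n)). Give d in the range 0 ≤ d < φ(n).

φ(n) = (p−1)(q−1) = 240·112 = 26880.
Need d with 17·d ≡ 1 (mod 26880). Apply the extended Euclidean algorithm:
26880 = 1581·17 + 3
17 = 5·3 + 2
3 = 1·2 + 1
2 = 2·1 + 0
Back-substitute:
1 = 3 − 2
1 = −17 + 6·3
1 = 6·26880 − 9487·17
So 17·(-9487) ≡ 1 (mod 26880), hence d ≡ -9487 ≡ 17393 (mod 26880).

17393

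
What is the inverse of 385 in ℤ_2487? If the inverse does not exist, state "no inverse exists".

562

Run Euclid on (2487, 385):
2487 = 6×385 + 177
385 = 2×177 + 31
177 = 5×31 + 22
31 = 1×22 + 9
22 = 2×9 + 4
9 = 2×4 + 1
4 = 4×1 + 0
Since gcd(385, 2487) = 1, back-substitute to write 1 as a combination:
1 = 9 − 2·4
1 = −2·22 + 5·9
1 = 5·31 − 7·22
1 = −7·177 + 40·31
1 = 40·385 − 87·177
1 = −87·2487 + 562·385
So 385·562 ≡ 1 (mod 2487).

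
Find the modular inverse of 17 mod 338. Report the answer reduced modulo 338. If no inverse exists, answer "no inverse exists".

179

Apply the Euclidean algorithm to 338 and 17:
338 = 19×17 + 15
17 = 1×15 + 2
15 = 7×2 + 1
2 = 2×1 + 0
The gcd is 1. Working backward:
1 = 15 − 7·2
1 = −7·17 + 8·15
1 = 8·338 − 159·17
Hence 17⁻¹ ≡ -159 ≡ 179 (mod 338).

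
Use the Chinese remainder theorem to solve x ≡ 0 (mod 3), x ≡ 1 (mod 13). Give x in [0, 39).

Write x = 0 + 3·k. Then 3·k ≡ 1 − 0 ≡ 1 (mod 13).
Need 3⁻¹ mod 13. Extended Euclid on (13, 3):
13 = 4·3 + 1
3 = 3·1 + 0
Back-substitute:
1 = 13 − 4·3
3⁻¹ ≡ 9 (mod 13), so k ≡ 9·1 ≡ 9 (mod 13).
x = 0 + 3·9 = 27.

27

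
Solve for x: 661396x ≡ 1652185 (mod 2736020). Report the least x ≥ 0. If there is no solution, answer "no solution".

no solution

gcd(661396, 2736020):
2736020 = 4*661396 + 90436
661396 = 7*90436 + 28344
90436 = 3*28344 + 5404
28344 = 5*5404 + 1324
5404 = 4*1324 + 108
1324 = 12*108 + 28
108 = 3*28 + 24
28 = 1*24 + 4
24 = 6*4 + 0
gcd = 4, but 4 ∤ 1652185, so the congruence has no solution.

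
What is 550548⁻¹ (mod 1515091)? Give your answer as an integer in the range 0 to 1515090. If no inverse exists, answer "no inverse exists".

366543

Extended Euclidean algorithm:
1515091 = 2*550548 + 413995
550548 = 1*413995 + 136553
413995 = 3*136553 + 4336
136553 = 31*4336 + 2137
4336 = 2*2137 + 62
2137 = 34*62 + 29
62 = 2*29 + 4
29 = 7*4 + 1
4 = 4*1 + 0
Since gcd(550548, 1515091) = 1, back-substitute to write 1 as a combination:
1 = 29 − 7·4
1 = −7·62 + 15·29
1 = 15·2137 − 517·62
1 = −517·4336 + 1049·2137
1 = 1049·136553 − 33036·4336
1 = −33036·413995 + 100157·136553
1 = 100157·550548 − 133193·413995
1 = −133193·1515091 + 366543·550548
So 550548·366543 ≡ 1 (mod 1515091).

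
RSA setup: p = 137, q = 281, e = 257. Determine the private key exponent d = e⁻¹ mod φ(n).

φ(n) = (p−1)(q−1) = 136·280 = 38080.
Need d with 257·d ≡ 1 (mod 38080). Apply the extended Euclidean algorithm:
38080 = 148×257 + 44
257 = 5×44 + 37
44 = 1×37 + 7
37 = 5×7 + 2
7 = 3×2 + 1
2 = 2×1 + 0
Back-substitute:
1 = 7 − 3·2
1 = −3·37 + 16·7
1 = 16·44 − 19·37
1 = −19·257 + 111·44
1 = 111·38080 − 16447·257
So 257·(-16447) ≡ 1 (mod 38080), hence d ≡ -16447 ≡ 21633 (mod 38080).

21633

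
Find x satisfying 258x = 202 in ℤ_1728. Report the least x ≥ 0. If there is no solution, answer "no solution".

gcd(258, 1728):
1728 = 6·258 + 180
258 = 1·180 + 78
180 = 2·78 + 24
78 = 3·24 + 6
24 = 4·6 + 0
gcd = 6, but 6 ∤ 202, so the congruence has no solution.

no solution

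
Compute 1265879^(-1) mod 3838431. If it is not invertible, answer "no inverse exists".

427841

Extended Euclidean algorithm:
3838431 = 3*1265879 + 40794
1265879 = 31*40794 + 1265
40794 = 32*1265 + 314
1265 = 4*314 + 9
314 = 34*9 + 8
9 = 1*8 + 1
8 = 8*1 + 0
gcd = 1, so the inverse exists. Back-substitute:
1 = 9 − 8
1 = −314 + 35·9
1 = 35·1265 − 141·314
1 = −141·40794 + 4547·1265
1 = 4547·1265879 − 141098·40794
1 = −141098·3838431 + 427841·1265879
So 1265879·427841 ≡ 1 (mod 3838431).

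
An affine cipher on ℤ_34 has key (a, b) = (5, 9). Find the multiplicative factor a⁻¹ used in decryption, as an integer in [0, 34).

7

Apply the Euclidean algorithm to 34 and 5:
34 = 6·5 + 4
5 = 1·4 + 1
4 = 4·1 + 0
gcd = 1, so the inverse exists. Back-substitute:
1 = 5 − 4
1 = −34 + 7·5
So 5·7 ≡ 1 (mod 34).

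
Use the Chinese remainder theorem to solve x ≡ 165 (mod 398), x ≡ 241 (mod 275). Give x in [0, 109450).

54691

Write x = 165 + 398·k. Then 398·k ≡ 241 − 165 ≡ 76 (mod 275).
Need 398⁻¹ mod 275. Extended Euclid on (275, 123):
275 = 2·123 + 29
123 = 4·29 + 7
29 = 4·7 + 1
7 = 7·1 + 0
Back-substitute:
1 = 29 − 4·7
1 = −4·123 + 17·29
1 = 17·275 − 38·123
398⁻¹ ≡ 237 (mod 275), so k ≡ 237·76 ≡ 137 (mod 275).
x = 165 + 398·137 = 54691.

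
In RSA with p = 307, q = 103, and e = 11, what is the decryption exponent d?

5675

φ(n) = (p−1)(q−1) = 306·102 = 31212.
Need d with 11·d ≡ 1 (mod 31212). Apply the extended Euclidean algorithm:
31212 = 2837*11 + 5
11 = 2*5 + 1
5 = 5*1 + 0
Back-substitute:
1 = 11 − 2·5
1 = −2·31212 + 5675·11
So 11·5675 ≡ 1 (mod 31212), hence d = 5675.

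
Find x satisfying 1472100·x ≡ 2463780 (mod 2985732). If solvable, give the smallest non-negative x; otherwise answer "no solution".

107213

First find gcd(1472100, 2985732):
2985732 = 2×1472100 + 41532
1472100 = 35×41532 + 18480
41532 = 2×18480 + 4572
18480 = 4×4572 + 192
4572 = 23×192 + 156
192 = 1×156 + 36
156 = 4×36 + 12
36 = 3×12 + 0
gcd = 12 and 12 | 2463780, so solutions exist. Divide through by 12: 122675x ≡ 205315 (mod 248811).
Now find 122675⁻¹ mod 248811:
248811 = 2×122675 + 3461
122675 = 35×3461 + 1540
3461 = 2×1540 + 381
1540 = 4×381 + 16
381 = 23×16 + 13
16 = 1×13 + 3
13 = 4×3 + 1
3 = 3×1 + 0
Back-substitute:
1 = 13 − 4·3
1 = −4·16 + 5·13
1 = 5·381 − 119·16
1 = −119·1540 + 481·381
1 = 481·3461 − 1081·1540
1 = −1081·122675 + 38316·3461
1 = 38316·248811 − 77713·122675
So 122675·(-77713) ≡ 1 (mod 248811), i.e. 122675⁻¹ ≡ 171098.
Then x ≡ 171098·205315 ≡ 107213 (mod 248811); the smallest non-negative solution is x = 107213.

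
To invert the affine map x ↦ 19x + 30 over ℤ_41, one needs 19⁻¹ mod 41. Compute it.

gcd(41, 19) by repeated division:
41 = 2*19 + 3
19 = 6*3 + 1
3 = 3*1 + 0
The gcd is 1. Working backward:
1 = 19 − 6·3
1 = −6·41 + 13·19
So 19·13 ≡ 1 (mod 41).

13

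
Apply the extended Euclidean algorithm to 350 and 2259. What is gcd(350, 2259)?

1

Repeated division:
2259 = 6×350 + 159
350 = 2×159 + 32
159 = 4×32 + 31
32 = 1×31 + 1
31 = 31×1 + 0
gcd(350, 2259) = 1.
Working backward:
1 = 32 − 31
1 = −159 + 5·32
1 = 5·350 − 11·159
1 = −11·2259 + 71·350
So 1 = (-11)·2259 + (71)·350.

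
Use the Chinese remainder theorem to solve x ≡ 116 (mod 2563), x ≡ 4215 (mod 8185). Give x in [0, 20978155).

6069300

Write x = 116 + 2563·k. Then 2563·k ≡ 4215 − 116 ≡ 4099 (mod 8185).
Need 2563⁻¹ mod 8185. Extended Euclid on (8185, 2563):
8185 = 3×2563 + 496
2563 = 5×496 + 83
496 = 5×83 + 81
83 = 1×81 + 2
81 = 40×2 + 1
2 = 2×1 + 0
Back-substitute:
1 = 81 − 40·2
1 = −40·83 + 41·81
1 = 41·496 − 245·83
1 = −245·2563 + 1266·496
1 = 1266·8185 − 4043·2563
2563⁻¹ ≡ 4142 (mod 8185), so k ≡ 4142·4099 ≡ 2368 (mod 8185).
x = 116 + 2563·2368 = 6069300.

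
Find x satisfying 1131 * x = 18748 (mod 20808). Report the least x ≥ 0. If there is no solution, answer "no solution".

no solution

gcd(1131, 20808):
20808 = 18×1131 + 450
1131 = 2×450 + 231
450 = 1×231 + 219
231 = 1×219 + 12
219 = 18×12 + 3
12 = 4×3 + 0
gcd = 3, but 3 ∤ 18748, so the congruence has no solution.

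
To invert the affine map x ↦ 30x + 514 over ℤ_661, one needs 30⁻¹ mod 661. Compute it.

Apply the Euclidean algorithm to 661 and 30:
661 = 22·30 + 1
30 = 30·1 + 0
gcd = 1, so the inverse exists. Back-substitute:
1 = 661 − 22·30
Thus 30·(-22) ≡ 1 (mod 661); reducing, -22 mod 661 = 639.

639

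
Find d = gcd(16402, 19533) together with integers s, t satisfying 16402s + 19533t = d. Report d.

1

Repeated division:
19533 = 1×16402 + 3131
16402 = 5×3131 + 747
3131 = 4×747 + 143
747 = 5×143 + 32
143 = 4×32 + 15
32 = 2×15 + 2
15 = 7×2 + 1
2 = 2×1 + 0
gcd(16402, 19533) = 1.
Working backward:
1 = 15 − 7·2
1 = −7·32 + 15·15
1 = 15·143 − 67·32
1 = −67·747 + 350·143
1 = 350·3131 − 1467·747
1 = −1467·16402 + 7685·3131
1 = 7685·19533 − 9152·16402
So 1 = (7685)·19533 + (-9152)·16402.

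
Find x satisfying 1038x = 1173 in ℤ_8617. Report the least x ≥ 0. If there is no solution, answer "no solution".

6302

First find gcd(1038, 8617):
8617 = 8×1038 + 313
1038 = 3×313 + 99
313 = 3×99 + 16
99 = 6×16 + 3
16 = 5×3 + 1
3 = 3×1 + 0
gcd = 1, so a unique solution mod 8617 exists.
Back-substitute for the Bézout coefficients:
1 = 16 − 5·3
1 = −5·99 + 31·16
1 = 31·313 − 98·99
1 = −98·1038 + 325·313
1 = 325·8617 − 2698·1038
So 1038·(-2698) ≡ 1 (mod 8617), giving 1038⁻¹ ≡ 5919.
x ≡ 1038⁻¹·1173 ≡ 5919·1173 ≡ 6302 (mod 8617).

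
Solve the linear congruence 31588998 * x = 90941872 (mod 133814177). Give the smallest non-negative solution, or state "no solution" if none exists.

4036507

First find gcd(31588998, 133814177):
133814177 = 4*31588998 + 7458185
31588998 = 4*7458185 + 1756258
7458185 = 4*1756258 + 433153
1756258 = 4*433153 + 23646
433153 = 18*23646 + 7525
23646 = 3*7525 + 1071
7525 = 7*1071 + 28
1071 = 38*28 + 7
28 = 4*7 + 0
gcd = 7 and 7 | 90941872, so solutions exist. Divide through by 7: 4512714x ≡ 12991696 (mod 19116311).
Now find 4512714⁻¹ mod 19116311:
19116311 = 4×4512714 + 1065455
4512714 = 4×1065455 + 250894
1065455 = 4×250894 + 61879
250894 = 4×61879 + 3378
61879 = 18×3378 + 1075
3378 = 3×1075 + 153
1075 = 7×153 + 4
153 = 38×4 + 1
4 = 4×1 + 0
Back-substitute:
1 = 153 − 38·4
1 = −38·1075 + 267·153
1 = 267·3378 − 839·1075
1 = −839·61879 + 15369·3378
1 = 15369·250894 − 62315·61879
1 = −62315·1065455 + 264629·250894
1 = 264629·4512714 − 1120831·1065455
1 = −1120831·19116311 + 4747953·4512714
So 4512714⁻¹ ≡ 4747953 (mod 19116311).
Then x ≡ 4747953·12991696 ≡ 4036507 (mod 19116311); the smallest non-negative solution is x = 4036507.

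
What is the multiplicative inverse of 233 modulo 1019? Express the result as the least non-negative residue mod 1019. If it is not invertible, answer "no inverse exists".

Extended Euclidean algorithm:
1019 = 4×233 + 87
233 = 2×87 + 59
87 = 1×59 + 28
59 = 2×28 + 3
28 = 9×3 + 1
3 = 3×1 + 0
gcd = 1, so the inverse exists. Back-substitute:
1 = 28 − 9·3
1 = −9·59 + 19·28
1 = 19·87 − 28·59
1 = −28·233 + 75·87
1 = 75·1019 − 328·233
So 233·(-328) ≡ 1 (mod 1019), and -328 ≡ 691 (mod 1019).

691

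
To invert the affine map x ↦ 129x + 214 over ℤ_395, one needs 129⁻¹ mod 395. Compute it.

Apply the Euclidean algorithm to 395 and 129:
395 = 3×129 + 8
129 = 16×8 + 1
8 = 8×1 + 0
The gcd is 1. Working backward:
1 = 129 − 16·8
1 = −16·395 + 49·129
So 129·49 ≡ 1 (mod 395).

49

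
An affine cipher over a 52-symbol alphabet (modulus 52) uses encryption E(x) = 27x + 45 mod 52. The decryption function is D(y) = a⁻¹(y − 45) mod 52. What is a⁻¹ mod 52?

Apply the Euclidean algorithm to 52 and 27:
52 = 1*27 + 25
27 = 1*25 + 2
25 = 12*2 + 1
2 = 2*1 + 0
The gcd is 1. Working backward:
1 = 25 − 12·2
1 = −12·27 + 13·25
1 = 13·52 − 25·27
Hence 27⁻¹ ≡ -25 ≡ 27 (mod 52).

27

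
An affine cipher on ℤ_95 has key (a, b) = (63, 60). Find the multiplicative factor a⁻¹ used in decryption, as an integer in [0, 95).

Extended Euclidean algorithm:
95 = 1×63 + 32
63 = 1×32 + 31
32 = 1×31 + 1
31 = 31×1 + 0
The gcd is 1. Working backward:
1 = 32 − 31
1 = −63 + 2·32
1 = 2·95 − 3·63
Thus 63·(-3) ≡ 1 (mod 95); reducing, -3 mod 95 = 92.

92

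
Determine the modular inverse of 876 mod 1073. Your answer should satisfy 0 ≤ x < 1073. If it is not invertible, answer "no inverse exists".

Extended Euclidean algorithm:
1073 = 1·876 + 197
876 = 4·197 + 88
197 = 2·88 + 21
88 = 4·21 + 4
21 = 5·4 + 1
4 = 4·1 + 0
The gcd is 1. Working backward:
1 = 21 − 5·4
1 = −5·88 + 21·21
1 = 21·197 − 47·88
1 = −47·876 + 209·197
1 = 209·1073 − 256·876
Thus 876·(-256) ≡ 1 (mod 1073); reducing, -256 mod 1073 = 817.

817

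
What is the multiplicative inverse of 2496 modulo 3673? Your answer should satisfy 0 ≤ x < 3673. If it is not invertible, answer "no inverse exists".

Run Euclid on (3673, 2496):
3673 = 1*2496 + 1177
2496 = 2*1177 + 142
1177 = 8*142 + 41
142 = 3*41 + 19
41 = 2*19 + 3
19 = 6*3 + 1
3 = 3*1 + 0
The gcd is 1. Working backward:
1 = 19 − 6·3
1 = −6·41 + 13·19
1 = 13·142 − 45·41
1 = −45·1177 + 373·142
1 = 373·2496 − 791·1177
1 = −791·3673 + 1164·2496
So 2496·1164 ≡ 1 (mod 3673).

1164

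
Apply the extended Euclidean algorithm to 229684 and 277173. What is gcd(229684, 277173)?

Euclidean algorithm:
277173 = 1*229684 + 47489
229684 = 4*47489 + 39728
47489 = 1*39728 + 7761
39728 = 5*7761 + 923
7761 = 8*923 + 377
923 = 2*377 + 169
377 = 2*169 + 39
169 = 4*39 + 13
39 = 3*13 + 0
gcd(229684, 277173) = 13.
Back-substituting:
13 = 169 − 4·39
13 = −4·377 + 9·169
13 = 9·923 − 22·377
13 = −22·7761 + 185·923
13 = 185·39728 − 947·7761
13 = −947·47489 + 1132·39728
13 = 1132·229684 − 5475·47489
13 = −5475·277173 + 6607·229684
So 13 = (-5475)·277173 + (6607)·229684.

13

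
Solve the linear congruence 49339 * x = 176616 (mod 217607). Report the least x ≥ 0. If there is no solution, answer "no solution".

First find gcd(49339, 217607):
217607 = 4·49339 + 20251
49339 = 2·20251 + 8837
20251 = 2·8837 + 2577
8837 = 3·2577 + 1106
2577 = 2·1106 + 365
1106 = 3·365 + 11
365 = 33·11 + 2
11 = 5·2 + 1
2 = 2·1 + 0
gcd = 1, so a unique solution mod 217607 exists.
Back-substitute for the Bézout coefficients:
1 = 11 − 5·2
1 = −5·365 + 166·11
1 = 166·1106 − 503·365
1 = −503·2577 + 1172·1106
1 = 1172·8837 − 4019·2577
1 = −4019·20251 + 9210·8837
1 = 9210·49339 − 22439·20251
1 = −22439·217607 + 98966·49339
So 49339·(98966) ≡ 1 (mod 217607), giving 49339⁻¹ ≡ 98966.
x ≡ 49339⁻¹·176616 ≡ 98966·176616 ≡ 131995 (mod 217607).

131995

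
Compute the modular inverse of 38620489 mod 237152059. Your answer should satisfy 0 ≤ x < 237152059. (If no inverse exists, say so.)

161147819

gcd(237152059, 38620489) by repeated division:
237152059 = 6*38620489 + 5429125
38620489 = 7*5429125 + 616614
5429125 = 8*616614 + 496213
616614 = 1*496213 + 120401
496213 = 4*120401 + 14609
120401 = 8*14609 + 3529
14609 = 4*3529 + 493
3529 = 7*493 + 78
493 = 6*78 + 25
78 = 3*25 + 3
25 = 8*3 + 1
3 = 3*1 + 0
Since gcd(38620489, 237152059) = 1, back-substitute to write 1 as a combination:
1 = 25 − 8·3
1 = −8·78 + 25·25
1 = 25·493 − 158·78
1 = −158·3529 + 1131·493
1 = 1131·14609 − 4682·3529
1 = −4682·120401 + 38587·14609
1 = 38587·496213 − 159030·120401
1 = −159030·616614 + 197617·496213
1 = 197617·5429125 − 1739966·616614
1 = −1739966·38620489 + 12377379·5429125
1 = 12377379·237152059 − 76004240·38620489
Hence 38620489⁻¹ ≡ -76004240 ≡ 161147819 (mod 237152059).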